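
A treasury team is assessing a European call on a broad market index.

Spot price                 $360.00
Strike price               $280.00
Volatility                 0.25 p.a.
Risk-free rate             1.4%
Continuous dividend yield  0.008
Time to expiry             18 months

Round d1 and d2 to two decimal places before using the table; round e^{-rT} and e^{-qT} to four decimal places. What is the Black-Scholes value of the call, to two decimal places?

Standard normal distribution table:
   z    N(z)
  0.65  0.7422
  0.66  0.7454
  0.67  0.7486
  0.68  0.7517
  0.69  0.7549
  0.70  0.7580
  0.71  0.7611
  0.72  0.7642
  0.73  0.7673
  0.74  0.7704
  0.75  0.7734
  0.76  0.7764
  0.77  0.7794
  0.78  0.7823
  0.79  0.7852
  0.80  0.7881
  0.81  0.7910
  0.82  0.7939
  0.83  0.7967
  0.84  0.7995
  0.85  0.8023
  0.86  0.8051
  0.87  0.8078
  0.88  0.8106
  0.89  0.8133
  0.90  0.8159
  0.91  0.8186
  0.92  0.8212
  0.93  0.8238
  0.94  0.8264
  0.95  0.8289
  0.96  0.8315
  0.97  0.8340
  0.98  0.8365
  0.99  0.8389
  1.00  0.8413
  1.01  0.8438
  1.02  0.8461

σ√T = 0.25·√1.5 = 0.3062
d₁ = [ln(360/280) + (0.014 − 0.008 + ½·0.25²)·1.5] / (σ√T) = (0.2513 + 0.0559) / 0.3062 = 1.0033 ≈ 1.00
d₂ = 1.0033 − 0.3062 = 0.6971 ≈ 0.70
e^(−qT) = e^(−0.008·1.5) = 0.9881;  e^(−rT) = e^(−0.014·1.5) = 0.9792
N(d₁) = N(1.00) = 0.8413;  N(d₂) = N(0.70) = 0.7580
C = 360·0.9881·0.8413 − 280·0.9792·0.7580 = 299.2639 − 207.8254 = 91.4385

$91.44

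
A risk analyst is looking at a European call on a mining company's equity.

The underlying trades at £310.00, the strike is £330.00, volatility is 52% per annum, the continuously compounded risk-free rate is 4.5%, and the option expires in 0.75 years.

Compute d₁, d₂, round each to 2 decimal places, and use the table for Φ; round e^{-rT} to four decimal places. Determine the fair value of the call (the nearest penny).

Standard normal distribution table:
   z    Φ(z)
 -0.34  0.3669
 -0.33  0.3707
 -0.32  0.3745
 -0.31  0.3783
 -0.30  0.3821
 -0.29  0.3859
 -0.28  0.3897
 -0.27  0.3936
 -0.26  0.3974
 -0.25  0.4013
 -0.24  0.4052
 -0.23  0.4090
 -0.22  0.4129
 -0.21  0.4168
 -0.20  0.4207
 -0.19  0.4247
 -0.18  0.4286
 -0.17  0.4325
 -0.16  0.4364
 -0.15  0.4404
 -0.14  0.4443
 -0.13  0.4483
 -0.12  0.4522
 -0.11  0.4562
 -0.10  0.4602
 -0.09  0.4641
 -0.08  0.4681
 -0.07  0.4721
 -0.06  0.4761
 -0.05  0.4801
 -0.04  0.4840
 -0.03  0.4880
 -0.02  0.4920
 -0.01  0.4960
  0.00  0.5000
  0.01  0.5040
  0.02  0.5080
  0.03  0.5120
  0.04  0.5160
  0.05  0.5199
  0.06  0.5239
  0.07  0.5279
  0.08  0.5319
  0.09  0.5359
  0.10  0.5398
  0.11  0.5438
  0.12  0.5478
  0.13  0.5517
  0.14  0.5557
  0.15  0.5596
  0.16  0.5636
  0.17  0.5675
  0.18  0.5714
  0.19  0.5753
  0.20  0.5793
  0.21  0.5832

σ√T = 0.52·√0.75 = 0.4503
ln(S/K) + (r + σ²/2)T = ln(310/330) + (0.045 + 0.52²/2)·0.75 = -0.0625 + 0.1352 = 0.0726
d₁ = 0.0726 / 0.4503 = 0.1613 ⇒ 0.16
d₂ = d₁ − σ√T = 0.1613 − 0.4503 = -0.2891 ⇒ -0.29
exp(−rT) = exp(−0.045·0.75) = 0.9668
N(d₁) = N(0.16) = 0.5636;  N(d₂) = N(-0.29) = 0.3859
C = 310·0.5636 − 330·0.9668·0.3859 = 174.7160 − 123.1191 = 51.5969

£51.60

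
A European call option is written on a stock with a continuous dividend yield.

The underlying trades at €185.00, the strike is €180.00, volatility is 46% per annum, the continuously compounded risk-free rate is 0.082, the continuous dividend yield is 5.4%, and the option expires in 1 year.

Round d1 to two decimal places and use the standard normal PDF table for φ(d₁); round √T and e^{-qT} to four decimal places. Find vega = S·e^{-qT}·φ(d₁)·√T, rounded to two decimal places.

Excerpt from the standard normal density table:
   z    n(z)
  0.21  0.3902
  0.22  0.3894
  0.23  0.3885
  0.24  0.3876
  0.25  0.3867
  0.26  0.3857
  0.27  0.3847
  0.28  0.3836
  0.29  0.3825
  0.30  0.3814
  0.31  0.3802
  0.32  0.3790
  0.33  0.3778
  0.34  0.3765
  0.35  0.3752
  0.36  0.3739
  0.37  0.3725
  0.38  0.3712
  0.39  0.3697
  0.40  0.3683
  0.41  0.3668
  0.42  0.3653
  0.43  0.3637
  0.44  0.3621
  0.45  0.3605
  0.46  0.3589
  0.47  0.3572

65.76

σ√T = 0.46·√1 = 0.4600
d₁ = [ln(185/180) + (0.082 − 0.054 + 0.46²/2)·1] / 0.4600 = [0.0274 + 0.1338] / 0.4600 = 0.3504 → 0.35
√T = √1 = 1.0000
φ(d₁) = φ(0.35) = 0.3752
e^(−qT) = e^(−0.054·1) = 0.9474
vega = S·e^(−qT)·φ(d₁)·√T = 185·0.9474·0.3752·1.0000 = 65.7609
(The put has the same vega.)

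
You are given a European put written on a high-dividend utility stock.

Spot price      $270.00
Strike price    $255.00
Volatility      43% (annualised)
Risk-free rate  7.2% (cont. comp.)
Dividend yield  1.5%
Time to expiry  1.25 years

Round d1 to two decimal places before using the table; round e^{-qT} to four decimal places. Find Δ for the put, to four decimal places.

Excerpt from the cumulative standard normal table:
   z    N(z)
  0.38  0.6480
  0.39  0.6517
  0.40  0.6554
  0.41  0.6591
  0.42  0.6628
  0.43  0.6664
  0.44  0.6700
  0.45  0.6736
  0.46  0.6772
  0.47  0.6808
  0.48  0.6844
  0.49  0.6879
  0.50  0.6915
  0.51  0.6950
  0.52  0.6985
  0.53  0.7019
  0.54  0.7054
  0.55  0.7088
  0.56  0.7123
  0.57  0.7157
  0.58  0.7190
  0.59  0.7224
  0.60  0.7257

-0.2993

σ√T = 0.43·√1.25 = 0.4808
d₁ = [ln(270/255) + (0.072 − 0.015 + 0.43²/2)·1.25] / 0.4808 = [0.0572 + 0.1868] / 0.4808 = 0.5075 ⇒ 0.51
N(d₁) = N(0.51) = 0.6950
Δ_put = exp(−qT)·(N(d₁) − 1) = 0.9814·(0.6950 − 1) = -0.2993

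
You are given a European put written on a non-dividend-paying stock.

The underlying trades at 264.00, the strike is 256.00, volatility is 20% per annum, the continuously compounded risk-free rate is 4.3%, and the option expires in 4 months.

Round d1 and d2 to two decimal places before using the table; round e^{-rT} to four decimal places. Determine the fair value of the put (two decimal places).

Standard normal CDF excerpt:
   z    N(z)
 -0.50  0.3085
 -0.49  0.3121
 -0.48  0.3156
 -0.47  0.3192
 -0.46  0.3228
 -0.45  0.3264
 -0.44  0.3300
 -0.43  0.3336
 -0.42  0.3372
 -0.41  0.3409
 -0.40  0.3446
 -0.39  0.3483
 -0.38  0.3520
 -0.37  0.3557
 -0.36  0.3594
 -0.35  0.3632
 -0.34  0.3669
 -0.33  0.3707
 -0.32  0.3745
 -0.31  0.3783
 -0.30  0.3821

7.38

σ√T = 0.2·√0.3333 = 0.1155
d₁ = [ln(264/256) + (0.043 + 0.2²/2)·0.3333] / 0.1155 = [0.0308 + 0.0210] / 0.1155 = 0.4484 → 0.45
d₂ = d₁ − σ√T = 0.4484 − 0.1155 = 0.3329 → 0.33
exp(−rT) = exp(−0.043·0.3333) = 0.9858
P = 256·0.9858·N(-0.33) − 264·N(-0.45) = 256·0.9858·0.3707 − 264·0.3264 = 93.5516 − 86.1696 = 7.3820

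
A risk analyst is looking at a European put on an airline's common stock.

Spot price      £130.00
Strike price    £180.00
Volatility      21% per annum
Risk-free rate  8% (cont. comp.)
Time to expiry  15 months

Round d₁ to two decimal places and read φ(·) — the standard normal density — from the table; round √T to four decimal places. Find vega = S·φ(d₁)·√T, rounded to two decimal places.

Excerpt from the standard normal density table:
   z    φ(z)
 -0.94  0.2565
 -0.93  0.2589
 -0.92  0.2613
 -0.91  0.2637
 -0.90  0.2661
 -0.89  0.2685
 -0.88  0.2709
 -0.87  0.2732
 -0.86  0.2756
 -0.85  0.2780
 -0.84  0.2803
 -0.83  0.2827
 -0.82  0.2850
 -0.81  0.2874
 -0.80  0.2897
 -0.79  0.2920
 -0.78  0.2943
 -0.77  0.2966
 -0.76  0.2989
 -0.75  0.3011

40.74

σ√T = 0.21·√1.25 = 0.2348
d₁ = [ln(130/180) + (0.08 + ½·0.21²)·1.25] / (σ√T) = (-0.3254 + 0.1276) / 0.2348 = -0.8427 ⇒ -0.84
√T = √1.25 = 1.1180
φ(d₁) = φ(-0.84) = 0.2803
vega = S·φ(d₁)·√T = 130·0.2803·1.1180 = 40.7388
(Vega is the same for a European call and put with the same parameters.)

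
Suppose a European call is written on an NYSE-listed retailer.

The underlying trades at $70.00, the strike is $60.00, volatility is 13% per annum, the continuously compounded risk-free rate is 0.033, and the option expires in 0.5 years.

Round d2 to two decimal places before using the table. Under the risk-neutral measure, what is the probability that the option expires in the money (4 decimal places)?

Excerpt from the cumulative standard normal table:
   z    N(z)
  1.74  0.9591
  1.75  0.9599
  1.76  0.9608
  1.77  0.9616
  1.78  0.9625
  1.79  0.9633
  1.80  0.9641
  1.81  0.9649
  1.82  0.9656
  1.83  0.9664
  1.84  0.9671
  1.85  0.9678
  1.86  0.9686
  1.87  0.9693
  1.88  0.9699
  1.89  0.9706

σ√T = 0.13 × 0.7071 = 0.0919
ln(S/K) + (r + σ²/2)T = ln(70/60) + (0.033 + 0.13²/2)·0.5 = 0.1542 + 0.0207 = 0.1749
d₁ = 0.1749 / 0.0919 = 1.9024 → 1.90
d₂ = d₁ − σ√T = 1.9024 − 0.0919 = 1.8105 → 1.81
Risk-neutral Pr[S_T > K] = N(d₂) = N(1.81) = 0.9649

0.9649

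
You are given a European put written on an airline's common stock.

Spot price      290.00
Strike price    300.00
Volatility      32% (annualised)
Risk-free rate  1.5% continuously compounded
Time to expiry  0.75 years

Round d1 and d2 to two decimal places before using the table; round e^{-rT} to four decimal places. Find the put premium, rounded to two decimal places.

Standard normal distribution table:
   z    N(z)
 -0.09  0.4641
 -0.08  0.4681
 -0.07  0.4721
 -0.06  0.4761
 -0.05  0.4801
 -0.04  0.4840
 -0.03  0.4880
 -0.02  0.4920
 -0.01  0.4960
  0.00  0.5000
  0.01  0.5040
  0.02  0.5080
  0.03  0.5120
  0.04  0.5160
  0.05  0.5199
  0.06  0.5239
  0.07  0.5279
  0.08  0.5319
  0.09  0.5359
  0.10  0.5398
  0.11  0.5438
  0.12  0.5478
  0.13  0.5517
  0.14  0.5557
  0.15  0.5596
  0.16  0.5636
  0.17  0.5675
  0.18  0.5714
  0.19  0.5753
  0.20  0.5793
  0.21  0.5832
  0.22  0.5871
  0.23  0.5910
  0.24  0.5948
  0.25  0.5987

σ√T = 0.32·√0.75 = 0.2771
d₁ = [ln(290/300) + (0.015 + 0.32²/2)·0.75] / 0.2771 = [-0.0339 + 0.0497] / 0.2771 = 0.0568 ⇒ 0.06
d₂ = d₁ − σ√T = 0.0568 − 0.2771 = -0.2203 ⇒ -0.22
exp(−rT) = exp(−0.015·0.75) = 0.9888
N(−d₂) = N(0.22) = 0.5871;  N(−d₁) = N(-0.06) = 0.4761
P = 300·0.9888·0.5871 − 290·0.4761 = 174.1573 − 138.0690 = 36.0883

36.09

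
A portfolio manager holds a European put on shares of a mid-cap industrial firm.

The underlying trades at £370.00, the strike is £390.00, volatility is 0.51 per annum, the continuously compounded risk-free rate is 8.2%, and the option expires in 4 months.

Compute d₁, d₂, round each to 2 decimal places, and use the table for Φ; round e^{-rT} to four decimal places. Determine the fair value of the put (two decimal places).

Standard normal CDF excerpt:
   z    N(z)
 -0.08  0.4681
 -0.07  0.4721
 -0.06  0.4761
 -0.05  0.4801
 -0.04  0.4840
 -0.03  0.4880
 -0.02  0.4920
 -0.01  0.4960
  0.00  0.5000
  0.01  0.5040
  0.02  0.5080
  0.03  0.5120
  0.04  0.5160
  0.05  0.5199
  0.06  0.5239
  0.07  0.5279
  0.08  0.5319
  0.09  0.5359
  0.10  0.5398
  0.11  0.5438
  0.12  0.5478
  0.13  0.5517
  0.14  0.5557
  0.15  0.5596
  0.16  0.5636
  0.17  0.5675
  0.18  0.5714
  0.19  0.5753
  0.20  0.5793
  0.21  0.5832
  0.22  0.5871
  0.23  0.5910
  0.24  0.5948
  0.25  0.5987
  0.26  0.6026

σ√T = 0.51·√0.3333 = 0.2944
ln(S/K) + (r + σ²/2)T = ln(370/390) + (0.082 + 0.51²/2)·0.3333 = -0.0526 + 0.0707 = 0.0180
d₁ = 0.0180 / 0.2944 = 0.0613 ≈ 0.06
d₂ = d₁ − σ√T = 0.0613 − 0.2944 = -0.2332 ≈ -0.23
exp(−rT) = exp(−0.082·0.3333) = 0.9730
N(−d₂) = N(0.23) = 0.5910;  N(−d₁) = N(-0.06) = 0.4761
P = 390·0.9730·0.5910 − 370·0.4761 = 224.2668 − 176.1570 = 48.1098

£48.11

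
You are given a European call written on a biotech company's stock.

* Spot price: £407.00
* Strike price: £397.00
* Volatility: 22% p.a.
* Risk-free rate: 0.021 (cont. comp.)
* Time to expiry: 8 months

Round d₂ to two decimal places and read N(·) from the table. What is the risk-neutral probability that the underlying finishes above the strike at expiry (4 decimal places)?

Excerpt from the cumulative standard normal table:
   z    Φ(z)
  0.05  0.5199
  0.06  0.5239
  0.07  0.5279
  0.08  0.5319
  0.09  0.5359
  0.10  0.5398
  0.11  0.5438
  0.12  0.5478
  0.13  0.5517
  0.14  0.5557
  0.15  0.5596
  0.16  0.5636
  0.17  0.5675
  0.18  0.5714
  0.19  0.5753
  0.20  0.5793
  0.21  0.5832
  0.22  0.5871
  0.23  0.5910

σ√T = 0.22·√0.6667 = 0.1796
d₁ = [ln(407/397) + (0.021 + ½·0.22²)·0.6667] / (σ√T) = (0.0249 + 0.0301) / 0.1796 = 0.3062 which rounds to 0.31
d₂ = 0.3062 − 0.1796 = 0.1266 which rounds to 0.13
Pr(exercise) under Q = N(d₂) = 0.5517

0.5517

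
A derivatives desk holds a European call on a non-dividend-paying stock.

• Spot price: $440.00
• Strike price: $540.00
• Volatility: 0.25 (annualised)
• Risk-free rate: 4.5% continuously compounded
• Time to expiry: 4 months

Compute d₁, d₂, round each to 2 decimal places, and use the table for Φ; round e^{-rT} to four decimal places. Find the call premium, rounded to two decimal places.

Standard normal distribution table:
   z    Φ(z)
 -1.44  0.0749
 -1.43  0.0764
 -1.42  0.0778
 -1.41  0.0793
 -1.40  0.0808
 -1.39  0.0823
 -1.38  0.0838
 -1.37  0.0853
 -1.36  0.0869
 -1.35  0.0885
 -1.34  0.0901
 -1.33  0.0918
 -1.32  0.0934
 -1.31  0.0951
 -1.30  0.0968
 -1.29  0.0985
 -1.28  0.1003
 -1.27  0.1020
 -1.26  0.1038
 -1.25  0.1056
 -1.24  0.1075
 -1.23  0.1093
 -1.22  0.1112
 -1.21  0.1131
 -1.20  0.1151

$3.52

σ√T = 0.25·√0.3333 = 0.1443
d₁ = [ln(440/540) + (0.045 + 0.25²/2)·0.3333] / 0.1443 = [-0.2048 + 0.0254] / 0.1443 = -1.2428 which rounds to -1.24
d₂ = d₁ − σ√T = -1.2428 − 0.1443 = -1.3871 which rounds to -1.39
exp(−rT) = exp(−0.045·0.3333) = 0.9851
C = 440·N(-1.24) − 540·0.9851·N(-1.39) = 440·0.1075 − 540·0.9851·0.0823 = 47.3000 − 43.7798 = 3.5202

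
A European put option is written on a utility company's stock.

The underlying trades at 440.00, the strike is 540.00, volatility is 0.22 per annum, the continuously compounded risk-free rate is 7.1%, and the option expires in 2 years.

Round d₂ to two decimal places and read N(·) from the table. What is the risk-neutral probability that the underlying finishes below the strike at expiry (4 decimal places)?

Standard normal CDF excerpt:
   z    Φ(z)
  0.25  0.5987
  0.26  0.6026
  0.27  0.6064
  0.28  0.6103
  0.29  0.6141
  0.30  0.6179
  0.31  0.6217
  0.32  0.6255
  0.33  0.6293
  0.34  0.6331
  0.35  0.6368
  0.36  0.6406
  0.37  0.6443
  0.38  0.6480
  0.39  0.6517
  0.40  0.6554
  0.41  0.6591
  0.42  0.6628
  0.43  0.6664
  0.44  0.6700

0.6406

T = 2;  σ√T = 0.3111
d₁ = [ln(440/540) + (0.071 + 0.22²/2)·2] / 0.3111 = [-0.2048 + 0.1904] / 0.3111 = -0.0463 ≈ -0.05
d₂ = d₁ − σ√T = -0.0463 − 0.3111 = -0.3574 ≈ -0.36
Risk-neutral Pr[S_T < K] = N(−d₂) = N(0.36) = 0.6406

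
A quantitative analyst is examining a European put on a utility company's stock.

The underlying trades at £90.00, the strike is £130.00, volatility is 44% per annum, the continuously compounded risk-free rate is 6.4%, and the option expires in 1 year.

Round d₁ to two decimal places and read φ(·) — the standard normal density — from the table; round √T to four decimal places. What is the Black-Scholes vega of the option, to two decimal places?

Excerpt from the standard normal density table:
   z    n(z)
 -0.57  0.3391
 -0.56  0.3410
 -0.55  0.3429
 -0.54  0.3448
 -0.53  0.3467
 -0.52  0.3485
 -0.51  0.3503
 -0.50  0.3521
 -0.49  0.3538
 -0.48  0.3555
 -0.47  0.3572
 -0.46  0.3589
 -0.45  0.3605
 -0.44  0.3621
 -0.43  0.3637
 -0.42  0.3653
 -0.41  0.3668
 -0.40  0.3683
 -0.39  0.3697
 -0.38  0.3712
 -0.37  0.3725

32.15

T = 1;  σ√T = 0.4400
d₁ = [ln(90/130) + (0.064 + 0.44²/2)·1] / 0.4400 = [-0.3677 + 0.1608] / 0.4400 = -0.4703 ≈ -0.47
√T = √1 = 1.0000
φ(d₁) = φ(-0.47) = 0.3572
vega = S·φ(d₁)·√T = 90·0.3572·1.0000 = 32.1480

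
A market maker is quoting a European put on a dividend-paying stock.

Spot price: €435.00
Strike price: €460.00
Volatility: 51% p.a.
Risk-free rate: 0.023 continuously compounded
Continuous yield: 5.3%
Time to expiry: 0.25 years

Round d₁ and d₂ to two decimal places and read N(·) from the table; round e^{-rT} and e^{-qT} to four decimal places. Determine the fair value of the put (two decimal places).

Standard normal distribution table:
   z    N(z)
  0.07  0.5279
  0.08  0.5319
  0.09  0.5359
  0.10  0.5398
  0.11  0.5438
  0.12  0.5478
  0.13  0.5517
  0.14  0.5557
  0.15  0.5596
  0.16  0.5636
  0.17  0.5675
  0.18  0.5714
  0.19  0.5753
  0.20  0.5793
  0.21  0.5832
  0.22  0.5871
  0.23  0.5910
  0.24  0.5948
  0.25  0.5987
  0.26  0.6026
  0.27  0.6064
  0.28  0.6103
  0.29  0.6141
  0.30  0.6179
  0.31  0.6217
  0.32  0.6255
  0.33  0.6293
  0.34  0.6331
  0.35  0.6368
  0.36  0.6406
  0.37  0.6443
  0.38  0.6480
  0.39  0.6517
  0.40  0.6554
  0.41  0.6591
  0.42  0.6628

€61.23

T = 0.25;  σ√T = 0.2550
ln(S/K) + (r − q + σ²/2)T = ln(435/460) + (0.023 − 0.053 + 0.51²/2)·0.25 = -0.0559 + 0.0250 = -0.0309
d₁ = -0.0309 / 0.2550 = -0.1211 ⇒ -0.12
d₂ = d₁ − σ√T = -0.1211 − 0.2550 = -0.3761 ⇒ -0.38
e^(−qT) = e^(−0.053·0.25) = 0.9868;  e^(−rT) = e^(−0.023·0.25) = 0.9943
N(−d₂) = N(0.38) = 0.6480;  N(−d₁) = N(0.12) = 0.5478
P = 460·0.9943·0.6480 − 435·0.9868·0.5478 = 296.3809 − 235.1475 = 61.2334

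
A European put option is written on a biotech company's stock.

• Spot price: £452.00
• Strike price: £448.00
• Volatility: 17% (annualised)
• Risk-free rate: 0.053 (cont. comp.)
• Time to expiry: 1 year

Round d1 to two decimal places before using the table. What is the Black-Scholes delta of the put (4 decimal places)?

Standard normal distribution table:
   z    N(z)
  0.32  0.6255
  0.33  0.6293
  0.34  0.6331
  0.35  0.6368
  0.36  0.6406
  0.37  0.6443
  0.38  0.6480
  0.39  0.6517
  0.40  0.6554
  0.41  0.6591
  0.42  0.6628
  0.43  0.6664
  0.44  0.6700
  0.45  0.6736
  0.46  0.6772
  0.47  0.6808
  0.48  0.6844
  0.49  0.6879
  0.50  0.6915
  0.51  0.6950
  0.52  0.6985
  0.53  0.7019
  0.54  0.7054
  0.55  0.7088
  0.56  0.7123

-0.3264

T = 1;  σ√T = 0.1700
ln(S/K) + (r + σ²/2)T = ln(452/448) + (0.053 + 0.17²/2)·1 = 0.0089 + 0.0674 = 0.0763
d₁ = 0.0763 / 0.1700 = 0.4491 which rounds to 0.45
N(d₁) = N(0.45) = 0.6736
Δ_put = N(d₁) − 1 = 0.6736 − 1 = -0.3264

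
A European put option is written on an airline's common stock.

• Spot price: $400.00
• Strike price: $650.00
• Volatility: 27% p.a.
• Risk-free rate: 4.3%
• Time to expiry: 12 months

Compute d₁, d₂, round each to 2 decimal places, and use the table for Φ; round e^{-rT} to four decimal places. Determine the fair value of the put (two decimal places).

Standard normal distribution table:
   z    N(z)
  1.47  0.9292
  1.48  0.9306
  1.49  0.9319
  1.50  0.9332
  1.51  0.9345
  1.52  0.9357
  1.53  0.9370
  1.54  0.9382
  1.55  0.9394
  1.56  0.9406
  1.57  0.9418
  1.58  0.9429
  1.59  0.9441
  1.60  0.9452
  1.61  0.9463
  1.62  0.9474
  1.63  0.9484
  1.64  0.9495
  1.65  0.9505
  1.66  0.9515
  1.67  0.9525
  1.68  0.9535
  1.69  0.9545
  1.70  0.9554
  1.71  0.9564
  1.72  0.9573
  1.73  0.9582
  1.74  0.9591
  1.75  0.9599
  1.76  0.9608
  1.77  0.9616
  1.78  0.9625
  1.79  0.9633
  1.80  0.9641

σ√T = 0.27 × 1.0000 = 0.2700
d₁ = [ln(400/650) + (0.043 + 0.27²/2)·1] / 0.2700 = [-0.4855 + 0.0794] / 0.2700 = -1.5039 ≈ -1.50
d₂ = d₁ − σ√T = -1.5039 − 0.2700 = -1.7739 ≈ -1.77
e^(−rT) = e^(−0.043·1) = 0.9579
P = 650·0.9579·N(1.77) − 400·N(1.50) = 650·0.9579·0.9616 − 400·0.9332 = 598.7258 − 373.2800 = 225.4458

$225.45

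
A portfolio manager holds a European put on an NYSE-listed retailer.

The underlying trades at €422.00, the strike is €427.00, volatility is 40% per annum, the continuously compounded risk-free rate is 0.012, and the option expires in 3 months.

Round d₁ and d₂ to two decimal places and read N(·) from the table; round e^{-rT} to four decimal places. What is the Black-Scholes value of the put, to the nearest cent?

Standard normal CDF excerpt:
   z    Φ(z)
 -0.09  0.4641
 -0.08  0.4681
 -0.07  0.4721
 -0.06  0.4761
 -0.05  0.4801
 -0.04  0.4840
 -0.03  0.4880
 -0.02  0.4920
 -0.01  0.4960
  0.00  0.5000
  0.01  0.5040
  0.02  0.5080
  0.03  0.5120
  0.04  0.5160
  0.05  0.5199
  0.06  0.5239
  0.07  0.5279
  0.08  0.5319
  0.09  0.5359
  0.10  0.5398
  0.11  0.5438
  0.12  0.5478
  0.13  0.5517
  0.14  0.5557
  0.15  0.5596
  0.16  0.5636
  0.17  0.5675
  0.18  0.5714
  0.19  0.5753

σ√T = 0.4 × 0.5000 = 0.2000
d₁ = [ln(422/427) + (0.012 + 0.4²/2)·0.25] / 0.2000 = [-0.0118 + 0.0230] / 0.2000 = 0.0561 ≈ 0.06
d₂ = d₁ − σ√T = 0.0561 − 0.2000 = -0.1439 ≈ -0.14
e^(−rT) = e^(−0.012·0.25) = 0.9970
N(−d₂) = N(0.14) = 0.5557;  N(−d₁) = N(-0.06) = 0.4761
P = 427·0.9970·0.5557 − 422·0.4761 = 236.5720 − 200.9142 = 35.6578

€35.66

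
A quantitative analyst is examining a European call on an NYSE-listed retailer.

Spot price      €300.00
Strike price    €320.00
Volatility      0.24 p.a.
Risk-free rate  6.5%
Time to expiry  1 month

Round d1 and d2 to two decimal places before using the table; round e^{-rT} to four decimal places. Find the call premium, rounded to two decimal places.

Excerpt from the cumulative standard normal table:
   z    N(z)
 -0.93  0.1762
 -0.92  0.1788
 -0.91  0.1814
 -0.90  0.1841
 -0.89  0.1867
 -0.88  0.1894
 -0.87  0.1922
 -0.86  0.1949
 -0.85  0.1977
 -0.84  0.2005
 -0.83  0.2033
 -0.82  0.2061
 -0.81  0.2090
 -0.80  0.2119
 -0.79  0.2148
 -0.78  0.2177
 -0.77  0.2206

€2.41

T = 0.08333;  σ√T = 0.0693
ln(S/K) + (r + σ²/2)T = ln(300/320) + (0.065 + 0.24²/2)·0.08333 = -0.0645 + 0.0078 = -0.0567
d₁ = -0.0567 / 0.0693 = -0.8187 ≈ -0.82
d₂ = d₁ − σ√T = -0.8187 − 0.0693 = -0.8880 ≈ -0.89
e^(−rT) = e^(−0.065·0.08333) = 0.9946
N(d₁) = N(-0.82) = 0.2061;  N(d₂) = N(-0.89) = 0.1867
C = 300·0.2061 − 320·0.9946·0.1867 = 61.8300 − 59.4214 = 2.4086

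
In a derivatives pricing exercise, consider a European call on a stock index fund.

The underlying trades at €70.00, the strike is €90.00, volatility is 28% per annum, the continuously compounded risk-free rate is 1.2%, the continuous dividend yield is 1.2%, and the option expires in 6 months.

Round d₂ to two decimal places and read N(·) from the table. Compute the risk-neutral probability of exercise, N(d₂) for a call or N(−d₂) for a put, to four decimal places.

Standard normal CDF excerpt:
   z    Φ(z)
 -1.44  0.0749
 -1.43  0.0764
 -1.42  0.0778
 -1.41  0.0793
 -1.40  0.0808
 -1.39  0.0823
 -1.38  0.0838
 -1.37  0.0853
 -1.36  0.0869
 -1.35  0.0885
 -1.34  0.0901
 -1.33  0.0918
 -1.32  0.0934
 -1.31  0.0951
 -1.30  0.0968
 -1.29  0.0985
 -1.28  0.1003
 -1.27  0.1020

σ√T = 0.28·√0.5 = 0.1980
d₁ = [ln(70/90) + (0.012 − 0.012 + ½·0.28²)·0.5] / (σ√T) = (-0.2513 + 0.0196) / 0.1980 = -1.1703 which rounds to -1.17
d₂ = -1.1703 − 0.1980 = -1.3683 which rounds to -1.37
Pr(exercise) under Q = N(d₂) = 0.0853

0.0853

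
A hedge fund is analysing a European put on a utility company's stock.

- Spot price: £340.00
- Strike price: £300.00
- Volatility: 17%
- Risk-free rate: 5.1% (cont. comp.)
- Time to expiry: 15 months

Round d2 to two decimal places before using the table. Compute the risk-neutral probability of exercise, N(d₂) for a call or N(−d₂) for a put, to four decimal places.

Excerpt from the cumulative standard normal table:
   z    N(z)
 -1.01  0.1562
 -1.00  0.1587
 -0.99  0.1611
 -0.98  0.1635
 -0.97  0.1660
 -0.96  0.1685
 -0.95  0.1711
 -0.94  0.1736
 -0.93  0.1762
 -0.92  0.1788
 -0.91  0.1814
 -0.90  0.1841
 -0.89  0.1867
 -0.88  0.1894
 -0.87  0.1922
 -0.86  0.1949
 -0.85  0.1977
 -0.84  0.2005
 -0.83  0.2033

σ√T = 0.17·√1.25 = 0.1901
d₁ = [ln(340/300) + (0.051 + 0.17²/2)·1.25] / 0.1901 = [0.1252 + 0.0818] / 0.1901 = 1.0890 ⇒ 1.09
d₂ = d₁ − σ√T = 1.0890 − 0.1901 = 0.8989 ⇒ 0.90
Pr(exercise) under Q = N(−d₂) = N(-0.90) = 0.1841

0.1841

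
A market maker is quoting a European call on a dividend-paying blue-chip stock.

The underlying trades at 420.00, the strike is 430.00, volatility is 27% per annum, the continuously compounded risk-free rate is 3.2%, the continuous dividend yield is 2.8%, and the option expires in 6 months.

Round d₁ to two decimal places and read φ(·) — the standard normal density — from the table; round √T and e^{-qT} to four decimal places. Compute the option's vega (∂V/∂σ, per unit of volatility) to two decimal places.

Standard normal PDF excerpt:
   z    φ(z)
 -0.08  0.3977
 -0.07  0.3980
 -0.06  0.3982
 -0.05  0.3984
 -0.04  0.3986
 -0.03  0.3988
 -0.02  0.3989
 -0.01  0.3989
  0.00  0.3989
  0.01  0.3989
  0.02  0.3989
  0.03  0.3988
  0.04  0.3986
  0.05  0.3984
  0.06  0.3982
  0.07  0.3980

116.82

T = 0.5;  σ√T = 0.1909
d₁ = [ln(420/430) + (0.032 − 0.028 + ½·0.27²)·0.5] / (σ√T) = (-0.0235 + 0.0202) / 0.1909 = -0.0173 ≈ -0.02
√T = √0.5 = 0.7071
φ(d₁) = φ(-0.02) = 0.3989
e^(−qT) = e^(−0.028·0.5) = 0.9861
vega = S·e^(−qT)·φ(d₁)·√T = 420·0.9861·0.3989·0.7071 = 116.8194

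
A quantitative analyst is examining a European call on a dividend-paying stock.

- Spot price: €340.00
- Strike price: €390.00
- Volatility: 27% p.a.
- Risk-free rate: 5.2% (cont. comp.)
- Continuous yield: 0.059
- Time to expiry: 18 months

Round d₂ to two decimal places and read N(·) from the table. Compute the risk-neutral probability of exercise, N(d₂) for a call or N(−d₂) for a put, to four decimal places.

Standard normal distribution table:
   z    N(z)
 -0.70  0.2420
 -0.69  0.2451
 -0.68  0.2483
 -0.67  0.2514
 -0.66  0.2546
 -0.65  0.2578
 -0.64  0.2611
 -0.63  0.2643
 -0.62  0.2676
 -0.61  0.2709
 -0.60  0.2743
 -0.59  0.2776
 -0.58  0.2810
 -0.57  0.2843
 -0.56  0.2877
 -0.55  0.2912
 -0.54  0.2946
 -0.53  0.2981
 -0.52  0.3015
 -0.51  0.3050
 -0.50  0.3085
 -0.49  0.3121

0.2709

σ√T = 0.27 × 1.2247 = 0.3307
d₁ = [ln(340/390) + (0.052 − 0.059 + 0.27²/2)·1.5] / 0.3307 = [-0.1372 + 0.0442] / 0.3307 = -0.2813 ⇒ -0.28
d₂ = d₁ − σ√T = -0.2813 − 0.3307 = -0.6120 ⇒ -0.61
Risk-neutral Pr[S_T > K] = N(d₂) = N(-0.61) = 0.2709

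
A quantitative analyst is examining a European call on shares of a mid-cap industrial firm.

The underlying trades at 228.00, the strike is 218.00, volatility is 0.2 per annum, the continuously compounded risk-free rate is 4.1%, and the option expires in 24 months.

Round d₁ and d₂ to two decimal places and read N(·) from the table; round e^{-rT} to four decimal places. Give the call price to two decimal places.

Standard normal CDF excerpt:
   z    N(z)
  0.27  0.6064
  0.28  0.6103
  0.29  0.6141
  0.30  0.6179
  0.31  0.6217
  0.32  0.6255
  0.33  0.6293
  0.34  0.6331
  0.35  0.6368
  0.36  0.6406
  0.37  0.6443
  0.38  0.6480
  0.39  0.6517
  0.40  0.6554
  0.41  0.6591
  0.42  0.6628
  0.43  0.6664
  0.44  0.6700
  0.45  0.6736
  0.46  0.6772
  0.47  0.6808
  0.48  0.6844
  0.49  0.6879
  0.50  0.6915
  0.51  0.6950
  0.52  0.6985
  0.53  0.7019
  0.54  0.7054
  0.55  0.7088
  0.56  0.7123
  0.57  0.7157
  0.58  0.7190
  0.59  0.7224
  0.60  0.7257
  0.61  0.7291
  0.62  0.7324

σ√T = 0.2 × 1.4142 = 0.2828
d₁ = [ln(228/218) + (0.041 + 0.2²/2)·2] / 0.2828 = [0.0449 + 0.1220] / 0.2828 = 0.5899 ⇒ 0.59
d₂ = d₁ − σ√T = 0.5899 − 0.2828 = 0.3071 ⇒ 0.31
exp(−rT) = exp(−0.041·2) = 0.9213
N(d₁) = N(0.59) = 0.7224;  N(d₂) = N(0.31) = 0.6217
C = 228·0.7224 − 218·0.9213·0.6217 = 164.7072 − 124.8643 = 39.8429

39.84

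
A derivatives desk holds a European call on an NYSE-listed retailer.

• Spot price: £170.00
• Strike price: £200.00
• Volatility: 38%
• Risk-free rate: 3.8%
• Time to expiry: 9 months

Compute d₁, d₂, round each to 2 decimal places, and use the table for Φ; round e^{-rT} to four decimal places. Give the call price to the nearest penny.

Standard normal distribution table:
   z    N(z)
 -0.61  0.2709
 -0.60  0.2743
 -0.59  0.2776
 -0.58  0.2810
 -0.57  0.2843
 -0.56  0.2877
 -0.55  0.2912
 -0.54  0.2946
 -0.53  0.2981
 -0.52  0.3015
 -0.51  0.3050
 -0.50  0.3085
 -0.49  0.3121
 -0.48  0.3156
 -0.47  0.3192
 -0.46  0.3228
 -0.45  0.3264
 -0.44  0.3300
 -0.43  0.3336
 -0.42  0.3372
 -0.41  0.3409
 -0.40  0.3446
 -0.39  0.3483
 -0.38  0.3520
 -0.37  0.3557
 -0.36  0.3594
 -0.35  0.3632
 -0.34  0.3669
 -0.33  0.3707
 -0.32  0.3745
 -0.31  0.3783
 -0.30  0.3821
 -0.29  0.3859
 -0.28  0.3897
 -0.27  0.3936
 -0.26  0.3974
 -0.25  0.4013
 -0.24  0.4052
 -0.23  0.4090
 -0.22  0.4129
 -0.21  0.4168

£13.62

σ√T = 0.38 × 0.8660 = 0.3291
d₁ = [ln(170/200) + (0.038 + 0.38²/2)·0.75] / 0.3291 = [-0.1625 + 0.0827] / 0.3291 = -0.2427 → -0.24
d₂ = d₁ − σ√T = -0.2427 − 0.3291 = -0.5718 → -0.57
exp(−rT) = exp(−0.038·0.75) = 0.9719
N(d₁) = N(-0.24) = 0.4052;  N(d₂) = N(-0.57) = 0.2843
C = 170·0.4052 − 200·0.9719·0.2843 = 68.8840 − 55.2622 = 13.6218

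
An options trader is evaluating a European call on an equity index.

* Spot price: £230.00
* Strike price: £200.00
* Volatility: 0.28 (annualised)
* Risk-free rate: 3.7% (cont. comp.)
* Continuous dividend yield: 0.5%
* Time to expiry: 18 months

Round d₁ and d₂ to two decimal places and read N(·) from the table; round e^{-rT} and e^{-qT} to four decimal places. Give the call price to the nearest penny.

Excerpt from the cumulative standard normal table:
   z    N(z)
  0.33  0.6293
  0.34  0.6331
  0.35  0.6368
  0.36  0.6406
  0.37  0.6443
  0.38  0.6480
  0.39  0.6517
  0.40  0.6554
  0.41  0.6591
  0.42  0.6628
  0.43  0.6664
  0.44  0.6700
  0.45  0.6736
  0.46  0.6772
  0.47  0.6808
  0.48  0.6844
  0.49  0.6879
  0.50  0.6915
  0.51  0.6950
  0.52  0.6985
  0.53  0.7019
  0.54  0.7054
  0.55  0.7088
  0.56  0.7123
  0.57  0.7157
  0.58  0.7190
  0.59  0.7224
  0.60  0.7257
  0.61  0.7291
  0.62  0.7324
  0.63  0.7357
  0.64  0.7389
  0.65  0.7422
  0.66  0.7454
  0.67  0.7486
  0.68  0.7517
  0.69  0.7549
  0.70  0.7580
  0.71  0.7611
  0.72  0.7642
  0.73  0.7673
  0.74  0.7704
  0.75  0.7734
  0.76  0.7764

T = 1.5;  σ√T = 0.3429
ln(S/K) + (r − q + σ²/2)T = ln(230/200) + (0.037 − 0.005 + 0.28²/2)·1.5 = 0.1398 + 0.1068 = 0.2466
d₁ = 0.2466 / 0.3429 = 0.7190 → 0.72
d₂ = d₁ − σ√T = 0.7190 − 0.3429 = 0.3761 → 0.38
e^(−qT) = e^(−0.005·1.5) = 0.9925;  e^(−rT) = e^(−0.037·1.5) = 0.9460
C = 230·0.9925·N(0.72) − 200·0.9460·N(0.38) = 230·0.9925·0.7642 − 200·0.9460·0.6480 = 174.4478 − 122.6016 = 51.8462

£51.85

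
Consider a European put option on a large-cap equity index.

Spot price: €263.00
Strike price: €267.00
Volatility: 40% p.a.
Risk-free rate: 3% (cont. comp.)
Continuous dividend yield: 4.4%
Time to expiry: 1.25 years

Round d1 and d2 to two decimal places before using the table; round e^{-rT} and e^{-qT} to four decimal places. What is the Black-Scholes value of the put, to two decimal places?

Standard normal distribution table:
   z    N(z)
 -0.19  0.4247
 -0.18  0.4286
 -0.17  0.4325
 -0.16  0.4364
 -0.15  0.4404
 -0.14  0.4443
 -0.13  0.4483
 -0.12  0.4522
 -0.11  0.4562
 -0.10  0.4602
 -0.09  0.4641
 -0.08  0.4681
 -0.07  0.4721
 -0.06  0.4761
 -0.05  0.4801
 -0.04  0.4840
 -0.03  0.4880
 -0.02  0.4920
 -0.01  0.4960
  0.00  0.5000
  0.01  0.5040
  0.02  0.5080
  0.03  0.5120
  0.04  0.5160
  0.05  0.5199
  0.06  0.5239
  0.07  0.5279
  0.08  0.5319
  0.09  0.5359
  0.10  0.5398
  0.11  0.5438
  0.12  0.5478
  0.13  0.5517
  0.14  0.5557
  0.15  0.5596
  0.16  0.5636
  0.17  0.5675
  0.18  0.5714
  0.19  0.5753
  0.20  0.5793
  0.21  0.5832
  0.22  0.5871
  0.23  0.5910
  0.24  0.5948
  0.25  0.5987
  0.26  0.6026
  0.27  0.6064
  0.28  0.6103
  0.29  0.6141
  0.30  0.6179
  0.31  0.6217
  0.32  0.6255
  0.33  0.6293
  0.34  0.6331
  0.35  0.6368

€49.28

T = 1.25;  σ√T = 0.4472
d₁ = [ln(263/267) + (0.03 − 0.044 + 0.4²/2)·1.25] / 0.4472 = [-0.0151 + 0.0825] / 0.4472 = 0.1507 ⇒ 0.15
d₂ = d₁ − σ√T = 0.1507 − 0.4472 = -0.2965 ⇒ -0.30
e^(−qT) = e^(−0.044·1.25) = 0.9465;  e^(−rT) = e^(−0.03·1.25) = 0.9632
N(−d₂) = N(0.30) = 0.6179;  N(−d₁) = N(-0.15) = 0.4404
P = 267·0.9632·0.6179 − 263·0.9465·0.4404 = 158.9081 − 109.6286 = 49.2795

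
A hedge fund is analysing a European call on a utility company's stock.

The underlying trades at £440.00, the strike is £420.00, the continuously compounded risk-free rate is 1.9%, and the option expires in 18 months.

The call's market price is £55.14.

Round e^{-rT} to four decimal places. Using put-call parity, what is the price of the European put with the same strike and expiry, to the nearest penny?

e^(−rT) = e^(−0.019·1.5) = 0.9719
Put-call parity: C − P = S − K·e^(−rT) = 440 − 420·0.9719 = 440 − 408.1980 = 31.8020
P = C − (C − P) = 55.14 − (31.8020) = 23.3380

£23.34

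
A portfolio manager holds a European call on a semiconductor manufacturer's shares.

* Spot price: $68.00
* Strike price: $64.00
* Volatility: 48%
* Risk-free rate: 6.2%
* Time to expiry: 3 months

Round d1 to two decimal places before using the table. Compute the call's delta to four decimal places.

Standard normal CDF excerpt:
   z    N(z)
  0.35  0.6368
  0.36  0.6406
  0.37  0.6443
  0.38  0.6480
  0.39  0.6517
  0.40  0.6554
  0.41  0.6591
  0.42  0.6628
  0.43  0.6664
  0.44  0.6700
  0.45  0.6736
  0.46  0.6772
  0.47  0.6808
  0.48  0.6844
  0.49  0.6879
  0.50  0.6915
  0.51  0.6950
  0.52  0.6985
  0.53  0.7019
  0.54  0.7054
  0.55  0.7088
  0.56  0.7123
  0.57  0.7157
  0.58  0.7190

0.6700

T = 0.25;  σ√T = 0.2400
d₁ = [ln(68/64) + (0.062 + 0.48²/2)·0.25] / 0.2400 = [0.0606 + 0.0443] / 0.2400 = 0.4372 which rounds to 0.44
N(d₁) = N(0.44) = 0.6700
Δ_call = N(d₁) = 0.6700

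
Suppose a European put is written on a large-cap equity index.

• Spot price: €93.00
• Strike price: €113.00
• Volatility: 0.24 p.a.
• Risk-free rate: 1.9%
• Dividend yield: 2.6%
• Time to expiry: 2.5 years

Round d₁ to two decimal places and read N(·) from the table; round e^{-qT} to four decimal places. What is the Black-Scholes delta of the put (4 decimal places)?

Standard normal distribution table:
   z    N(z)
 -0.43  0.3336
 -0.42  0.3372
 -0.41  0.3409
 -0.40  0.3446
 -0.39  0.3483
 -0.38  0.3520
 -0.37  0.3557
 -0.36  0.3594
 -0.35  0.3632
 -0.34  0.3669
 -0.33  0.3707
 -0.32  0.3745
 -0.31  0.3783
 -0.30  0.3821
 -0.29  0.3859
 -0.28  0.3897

-0.6038

σ√T = 0.24·√2.5 = 0.3795
d₁ = [ln(93/113) + (0.019 − 0.026 + 0.24²/2)·2.5] / 0.3795 = [-0.1948 + 0.0545] / 0.3795 = -0.3697 ⇒ -0.37
N(d₁) = N(-0.37) = 0.3557
Δ_put = e^(−qT)·(N(d₁) − 1) = 0.9371·(0.3557 − 1) = -0.6038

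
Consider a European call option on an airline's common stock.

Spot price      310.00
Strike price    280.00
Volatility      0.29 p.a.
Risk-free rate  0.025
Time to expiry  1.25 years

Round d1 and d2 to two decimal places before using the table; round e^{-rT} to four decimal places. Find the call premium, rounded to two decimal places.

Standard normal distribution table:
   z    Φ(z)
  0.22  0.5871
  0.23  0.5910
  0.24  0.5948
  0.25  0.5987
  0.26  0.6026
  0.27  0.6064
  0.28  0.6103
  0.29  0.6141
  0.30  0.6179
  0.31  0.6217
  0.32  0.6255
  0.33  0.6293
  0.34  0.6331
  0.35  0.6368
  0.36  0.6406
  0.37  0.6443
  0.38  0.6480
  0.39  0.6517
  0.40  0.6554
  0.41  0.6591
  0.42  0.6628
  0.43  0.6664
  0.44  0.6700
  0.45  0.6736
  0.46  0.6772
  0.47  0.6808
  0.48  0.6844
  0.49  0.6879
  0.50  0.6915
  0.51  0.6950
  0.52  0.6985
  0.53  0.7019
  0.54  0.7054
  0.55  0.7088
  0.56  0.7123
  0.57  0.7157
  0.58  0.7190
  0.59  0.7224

59.39

σ√T = 0.29·√1.25 = 0.3242
ln(S/K) + (r + σ²/2)T = ln(310/280) + (0.025 + 0.29²/2)·1.25 = 0.1018 + 0.0838 = 0.1856
d₁ = 0.1856 / 0.3242 = 0.5724 which rounds to 0.57
d₂ = d₁ − σ√T = 0.5724 − 0.3242 = 0.2482 which rounds to 0.25
e^(−rT) = e^(−0.025·1.25) = 0.9692
N(d₁) = N(0.57) = 0.7157;  N(d₂) = N(0.25) = 0.5987
C = 310·0.7157 − 280·0.9692·0.5987 = 221.8670 − 162.4728 = 59.3942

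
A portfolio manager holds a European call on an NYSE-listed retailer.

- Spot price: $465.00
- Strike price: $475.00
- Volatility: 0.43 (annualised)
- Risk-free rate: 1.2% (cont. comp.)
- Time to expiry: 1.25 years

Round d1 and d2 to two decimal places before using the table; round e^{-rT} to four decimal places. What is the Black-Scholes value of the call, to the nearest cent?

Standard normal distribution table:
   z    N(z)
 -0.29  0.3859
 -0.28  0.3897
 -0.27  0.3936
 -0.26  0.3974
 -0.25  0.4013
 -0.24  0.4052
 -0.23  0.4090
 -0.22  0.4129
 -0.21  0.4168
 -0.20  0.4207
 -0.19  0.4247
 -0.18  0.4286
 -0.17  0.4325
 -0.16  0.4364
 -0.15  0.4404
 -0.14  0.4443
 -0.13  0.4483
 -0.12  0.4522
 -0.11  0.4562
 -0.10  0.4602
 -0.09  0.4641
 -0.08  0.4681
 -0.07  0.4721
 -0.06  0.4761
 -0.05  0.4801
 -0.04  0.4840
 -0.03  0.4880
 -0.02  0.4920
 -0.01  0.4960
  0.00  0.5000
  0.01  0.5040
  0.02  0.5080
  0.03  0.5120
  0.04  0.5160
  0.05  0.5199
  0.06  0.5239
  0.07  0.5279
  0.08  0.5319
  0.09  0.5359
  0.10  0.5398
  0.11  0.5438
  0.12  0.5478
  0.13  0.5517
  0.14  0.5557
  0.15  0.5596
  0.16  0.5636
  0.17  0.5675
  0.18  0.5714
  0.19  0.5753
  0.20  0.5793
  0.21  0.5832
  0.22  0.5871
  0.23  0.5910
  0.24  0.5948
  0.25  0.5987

T = 1.25;  σ√T = 0.4808
d₁ = [ln(465/475) + (0.012 + 0.43²/2)·1.25] / 0.4808 = [-0.0213 + 0.1306] / 0.4808 = 0.2273 which rounds to 0.23
d₂ = d₁ − σ√T = 0.2273 − 0.4808 = -0.2534 which rounds to -0.25
e^(−rT) = e^(−0.012·1.25) = 0.9851
N(d₁) = N(0.23) = 0.5910;  N(d₂) = N(-0.25) = 0.4013
C = 465·0.5910 − 475·0.9851·0.4013 = 274.8150 − 187.7773 = 87.0377

$87.04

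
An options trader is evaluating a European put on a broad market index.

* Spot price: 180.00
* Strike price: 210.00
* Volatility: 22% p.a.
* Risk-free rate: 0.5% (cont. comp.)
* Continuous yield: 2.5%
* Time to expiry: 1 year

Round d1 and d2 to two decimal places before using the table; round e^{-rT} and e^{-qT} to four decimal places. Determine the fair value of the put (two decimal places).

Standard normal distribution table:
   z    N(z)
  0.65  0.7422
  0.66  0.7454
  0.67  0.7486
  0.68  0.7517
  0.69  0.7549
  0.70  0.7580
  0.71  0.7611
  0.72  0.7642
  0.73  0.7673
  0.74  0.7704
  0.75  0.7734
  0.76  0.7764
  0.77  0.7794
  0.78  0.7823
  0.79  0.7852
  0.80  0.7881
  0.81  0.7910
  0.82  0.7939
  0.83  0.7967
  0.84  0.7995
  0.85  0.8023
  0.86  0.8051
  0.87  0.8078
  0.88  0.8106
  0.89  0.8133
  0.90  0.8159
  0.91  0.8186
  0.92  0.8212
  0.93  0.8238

σ√T = 0.22 × 1.0000 = 0.2200
d₁ = [ln(180/210) + (0.005 − 0.025 + 0.22²/2)·1] / 0.2200 = [-0.1542 + 0.0042] / 0.2200 = -0.6816 → -0.68
d₂ = d₁ − σ√T = -0.6816 − 0.2200 = -0.9016 → -0.90
exp(−qT) = exp(−0.025·1) = 0.9753;  exp(−rT) = exp(−0.005·1) = 0.9950
N(−d₂) = N(0.90) = 0.8159;  N(−d₁) = N(0.68) = 0.7517
P = 210·0.9950·0.8159 − 180·0.9753·0.7517 = 170.4823 − 131.9639 = 38.5184

38.52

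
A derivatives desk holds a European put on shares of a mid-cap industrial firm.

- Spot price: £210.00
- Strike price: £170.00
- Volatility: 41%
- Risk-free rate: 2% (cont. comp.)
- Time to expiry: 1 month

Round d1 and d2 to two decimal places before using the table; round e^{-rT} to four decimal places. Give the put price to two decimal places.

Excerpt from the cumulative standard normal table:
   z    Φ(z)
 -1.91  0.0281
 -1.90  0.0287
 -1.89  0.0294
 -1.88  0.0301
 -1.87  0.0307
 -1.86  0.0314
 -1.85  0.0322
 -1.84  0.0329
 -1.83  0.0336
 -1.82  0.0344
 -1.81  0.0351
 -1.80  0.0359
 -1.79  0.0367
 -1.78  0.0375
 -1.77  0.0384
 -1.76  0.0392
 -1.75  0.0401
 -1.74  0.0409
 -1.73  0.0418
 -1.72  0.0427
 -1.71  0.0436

σ√T = 0.41·√0.08333 = 0.1184
ln(S/K) + (r + σ²/2)T = ln(210/170) + (0.02 + 0.41²/2)·0.08333 = 0.2113 + 0.0087 = 0.2200
d₁ = 0.2200 / 0.1184 = 1.8586 ⇒ 1.86
d₂ = d₁ − σ√T = 1.8586 − 0.1184 = 1.7403 ⇒ 1.74
exp(−rT) = exp(−0.02·0.08333) = 0.9983
P = 170·0.9983·N(-1.74) − 210·N(-1.86) = 170·0.9983·0.0409 − 210·0.0314 = 6.9412 − 6.5940 = 0.3472

£0.35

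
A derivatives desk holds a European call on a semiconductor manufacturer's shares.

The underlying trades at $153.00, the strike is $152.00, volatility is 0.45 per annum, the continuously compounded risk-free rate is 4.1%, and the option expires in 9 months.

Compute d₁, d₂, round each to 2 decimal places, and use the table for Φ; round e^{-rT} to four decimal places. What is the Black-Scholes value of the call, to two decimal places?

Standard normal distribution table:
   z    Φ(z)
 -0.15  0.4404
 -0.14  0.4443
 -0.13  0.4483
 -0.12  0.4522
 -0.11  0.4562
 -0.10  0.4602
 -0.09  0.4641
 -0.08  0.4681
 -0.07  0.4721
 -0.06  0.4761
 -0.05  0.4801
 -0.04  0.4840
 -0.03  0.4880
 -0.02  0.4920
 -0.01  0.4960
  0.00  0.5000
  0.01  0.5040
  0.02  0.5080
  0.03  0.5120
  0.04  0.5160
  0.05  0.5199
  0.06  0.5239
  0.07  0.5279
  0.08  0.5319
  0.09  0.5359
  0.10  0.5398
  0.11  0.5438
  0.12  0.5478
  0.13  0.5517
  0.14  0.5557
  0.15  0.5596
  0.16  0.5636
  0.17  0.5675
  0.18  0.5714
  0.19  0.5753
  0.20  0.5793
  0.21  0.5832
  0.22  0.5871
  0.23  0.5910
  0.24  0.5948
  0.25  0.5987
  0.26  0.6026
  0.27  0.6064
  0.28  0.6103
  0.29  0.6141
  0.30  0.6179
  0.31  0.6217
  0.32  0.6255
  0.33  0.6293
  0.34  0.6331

T = 0.75;  σ√T = 0.3897
ln(S/K) + (r + σ²/2)T = ln(153/152) + (0.041 + 0.45²/2)·0.75 = 0.0066 + 0.1067 = 0.1132
d₁ = 0.1132 / 0.3897 = 0.2906 which rounds to 0.29
d₂ = d₁ − σ√T = 0.2906 − 0.3897 = -0.0991 which rounds to -0.10
e^(−rT) = e^(−0.041·0.75) = 0.9697
N(d₁) = N(0.29) = 0.6141;  N(d₂) = N(-0.10) = 0.4602
C = 153·0.6141 − 152·0.9697·0.4602 = 93.9573 − 67.8309 = 26.1264

$26.13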